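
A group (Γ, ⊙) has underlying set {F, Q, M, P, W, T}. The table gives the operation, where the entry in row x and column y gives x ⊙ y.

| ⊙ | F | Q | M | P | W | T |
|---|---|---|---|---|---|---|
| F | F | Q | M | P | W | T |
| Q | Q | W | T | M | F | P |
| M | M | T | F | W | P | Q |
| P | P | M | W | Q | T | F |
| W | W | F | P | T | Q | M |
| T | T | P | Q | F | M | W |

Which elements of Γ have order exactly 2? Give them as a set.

Identity is F. Compute the order of each non-identity element by repeated multiplication:
  Q: Q → W → F  (order 3)
  M: M → F  (order 2)
  P: P → Q → M → W → T → F  (order 6)
  W: W → Q → F  (order 3)
  T: T → W → M → Q → P → F  (order 6)
Elements of order 2: {M}.

{M}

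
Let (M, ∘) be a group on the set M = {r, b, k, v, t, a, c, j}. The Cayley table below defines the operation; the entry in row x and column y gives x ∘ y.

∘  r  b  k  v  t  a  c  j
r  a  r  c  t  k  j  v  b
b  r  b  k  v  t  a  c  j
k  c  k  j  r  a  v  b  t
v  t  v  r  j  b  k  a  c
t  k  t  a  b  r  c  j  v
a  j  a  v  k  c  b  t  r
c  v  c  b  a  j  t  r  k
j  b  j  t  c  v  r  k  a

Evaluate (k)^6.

r

k^1 = k
k^2 = k ∘ k = j
k^3 = j ∘ k = t
k^4 = t ∘ k = a
k^5 = a ∘ k = v
k^6 = v ∘ k = r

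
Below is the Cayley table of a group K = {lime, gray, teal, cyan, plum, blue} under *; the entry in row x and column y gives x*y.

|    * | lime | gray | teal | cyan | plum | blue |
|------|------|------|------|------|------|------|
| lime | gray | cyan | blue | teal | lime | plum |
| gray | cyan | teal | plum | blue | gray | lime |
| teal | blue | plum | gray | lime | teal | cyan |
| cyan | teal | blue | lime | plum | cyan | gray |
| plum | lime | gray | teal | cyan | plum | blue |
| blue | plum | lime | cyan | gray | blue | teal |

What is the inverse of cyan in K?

cyan

First locate the identity: row plum matches the header, so plum is the identity.
Scan row cyan for plum: cyan*cyan = plum. Hence cyan^(-1) = cyan.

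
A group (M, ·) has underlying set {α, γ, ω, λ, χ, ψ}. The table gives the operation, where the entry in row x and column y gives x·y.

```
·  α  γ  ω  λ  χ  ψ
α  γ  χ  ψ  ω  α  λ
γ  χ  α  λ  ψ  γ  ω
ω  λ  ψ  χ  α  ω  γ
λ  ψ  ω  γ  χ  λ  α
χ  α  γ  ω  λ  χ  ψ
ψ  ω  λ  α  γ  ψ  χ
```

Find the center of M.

{χ}

An element z is central iff its row equals its column in the table.
For ω: ω·α = λ ≠ ψ = α·ω, so ω ∉ Z.
Checking each element this way leaves Z(M) = {χ}.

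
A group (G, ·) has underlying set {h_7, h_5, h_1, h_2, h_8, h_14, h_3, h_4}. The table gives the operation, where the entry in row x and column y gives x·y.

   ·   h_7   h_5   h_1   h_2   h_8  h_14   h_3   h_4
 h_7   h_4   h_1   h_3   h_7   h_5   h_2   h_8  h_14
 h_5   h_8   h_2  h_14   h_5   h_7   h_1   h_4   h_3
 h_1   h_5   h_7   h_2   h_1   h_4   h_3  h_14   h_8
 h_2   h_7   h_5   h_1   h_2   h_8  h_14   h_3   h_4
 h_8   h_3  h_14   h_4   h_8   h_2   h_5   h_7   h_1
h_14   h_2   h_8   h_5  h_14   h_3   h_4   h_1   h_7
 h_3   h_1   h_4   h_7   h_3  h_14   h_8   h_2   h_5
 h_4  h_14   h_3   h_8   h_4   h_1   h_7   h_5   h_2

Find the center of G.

{h_2, h_4}

An element z is central iff its row equals its column in the table.
For h_8: h_8·h_14 = h_5 ≠ h_3 = h_14·h_8, so h_8 ∉ Z.
Checking each element this way leaves Z(G) = {h_2, h_4}.
(Structurally, G here is isomorphic to the dihedral group D_4.)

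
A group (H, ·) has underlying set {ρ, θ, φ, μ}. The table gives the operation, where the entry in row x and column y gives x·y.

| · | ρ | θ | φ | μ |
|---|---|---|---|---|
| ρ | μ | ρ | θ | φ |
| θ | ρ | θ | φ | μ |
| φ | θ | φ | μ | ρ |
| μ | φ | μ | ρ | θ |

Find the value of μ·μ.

Read row μ, column μ: μ·μ = θ.

θ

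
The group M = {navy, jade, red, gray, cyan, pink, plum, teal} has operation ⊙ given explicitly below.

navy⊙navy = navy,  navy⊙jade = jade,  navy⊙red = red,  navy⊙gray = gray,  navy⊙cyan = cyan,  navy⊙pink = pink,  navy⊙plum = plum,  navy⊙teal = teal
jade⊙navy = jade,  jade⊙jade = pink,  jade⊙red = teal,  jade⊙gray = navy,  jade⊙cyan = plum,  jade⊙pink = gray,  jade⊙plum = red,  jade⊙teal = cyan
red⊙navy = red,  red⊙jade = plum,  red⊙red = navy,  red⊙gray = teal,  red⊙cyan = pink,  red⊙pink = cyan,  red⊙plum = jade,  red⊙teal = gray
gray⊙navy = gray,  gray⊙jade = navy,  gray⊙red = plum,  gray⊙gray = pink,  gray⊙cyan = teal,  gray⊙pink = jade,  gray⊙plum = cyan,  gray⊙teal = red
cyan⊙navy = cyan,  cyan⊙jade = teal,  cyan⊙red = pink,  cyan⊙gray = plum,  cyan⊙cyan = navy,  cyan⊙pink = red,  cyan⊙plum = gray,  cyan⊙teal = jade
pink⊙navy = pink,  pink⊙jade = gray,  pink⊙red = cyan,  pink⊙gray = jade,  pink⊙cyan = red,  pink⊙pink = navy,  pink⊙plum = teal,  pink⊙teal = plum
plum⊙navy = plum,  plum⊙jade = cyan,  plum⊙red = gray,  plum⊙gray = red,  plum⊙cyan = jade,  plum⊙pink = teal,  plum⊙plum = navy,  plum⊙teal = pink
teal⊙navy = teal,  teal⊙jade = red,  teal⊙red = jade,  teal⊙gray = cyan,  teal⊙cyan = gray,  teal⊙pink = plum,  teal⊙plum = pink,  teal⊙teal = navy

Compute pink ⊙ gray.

Read row pink, column gray: pink ⊙ gray = jade.

jade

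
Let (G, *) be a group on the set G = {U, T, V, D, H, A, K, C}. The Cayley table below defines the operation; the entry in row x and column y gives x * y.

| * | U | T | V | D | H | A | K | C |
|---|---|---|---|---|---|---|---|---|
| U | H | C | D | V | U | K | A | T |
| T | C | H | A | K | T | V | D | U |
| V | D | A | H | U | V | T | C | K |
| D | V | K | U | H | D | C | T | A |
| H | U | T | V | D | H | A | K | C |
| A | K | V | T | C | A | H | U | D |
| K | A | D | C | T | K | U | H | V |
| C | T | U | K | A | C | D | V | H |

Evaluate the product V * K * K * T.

A

V * K = C
C * K = V
V * T = A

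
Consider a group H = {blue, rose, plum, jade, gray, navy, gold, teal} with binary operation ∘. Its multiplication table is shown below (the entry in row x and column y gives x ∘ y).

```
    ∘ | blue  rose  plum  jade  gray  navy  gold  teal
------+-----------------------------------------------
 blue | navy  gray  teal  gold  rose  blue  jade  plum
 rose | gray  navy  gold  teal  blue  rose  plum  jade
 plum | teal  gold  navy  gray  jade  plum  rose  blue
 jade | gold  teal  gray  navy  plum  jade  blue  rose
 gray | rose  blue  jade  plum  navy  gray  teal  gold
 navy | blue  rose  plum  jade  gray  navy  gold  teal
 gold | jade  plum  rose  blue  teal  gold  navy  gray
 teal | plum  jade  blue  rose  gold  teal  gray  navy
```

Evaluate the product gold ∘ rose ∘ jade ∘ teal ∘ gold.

navy

gold ∘ rose = plum
plum ∘ jade = gray
gray ∘ teal = gold
gold ∘ gold = navy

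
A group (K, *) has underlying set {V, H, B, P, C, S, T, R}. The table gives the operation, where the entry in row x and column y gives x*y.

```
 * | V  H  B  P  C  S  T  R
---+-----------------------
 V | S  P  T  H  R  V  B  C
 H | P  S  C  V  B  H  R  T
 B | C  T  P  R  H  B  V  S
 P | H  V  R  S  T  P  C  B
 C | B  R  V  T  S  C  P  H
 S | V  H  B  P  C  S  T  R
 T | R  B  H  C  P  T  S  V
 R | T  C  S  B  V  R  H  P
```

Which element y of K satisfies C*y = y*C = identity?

C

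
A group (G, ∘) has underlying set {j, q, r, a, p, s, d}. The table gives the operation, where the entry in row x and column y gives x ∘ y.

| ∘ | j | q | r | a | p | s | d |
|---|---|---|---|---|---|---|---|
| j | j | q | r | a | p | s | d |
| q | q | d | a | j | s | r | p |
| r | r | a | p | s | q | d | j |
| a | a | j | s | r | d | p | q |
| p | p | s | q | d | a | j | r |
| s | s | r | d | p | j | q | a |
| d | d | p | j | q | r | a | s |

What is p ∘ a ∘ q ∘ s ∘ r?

p ∘ a = d
d ∘ q = p
p ∘ s = j
j ∘ r = r

r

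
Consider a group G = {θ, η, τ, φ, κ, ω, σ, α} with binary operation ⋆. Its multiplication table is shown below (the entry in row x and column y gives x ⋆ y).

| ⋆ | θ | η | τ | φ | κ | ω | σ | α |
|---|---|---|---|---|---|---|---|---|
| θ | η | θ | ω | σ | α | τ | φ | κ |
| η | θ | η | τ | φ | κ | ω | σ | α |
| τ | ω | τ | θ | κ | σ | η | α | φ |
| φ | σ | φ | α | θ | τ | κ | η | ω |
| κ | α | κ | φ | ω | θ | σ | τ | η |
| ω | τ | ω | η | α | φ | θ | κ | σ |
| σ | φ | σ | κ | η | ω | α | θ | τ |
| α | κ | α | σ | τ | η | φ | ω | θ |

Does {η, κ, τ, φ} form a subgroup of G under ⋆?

κ ⋆ κ = θ, which is not in {η, κ, τ, φ}.
The subset is not closed under ⋆, so it is not a subgroup.

No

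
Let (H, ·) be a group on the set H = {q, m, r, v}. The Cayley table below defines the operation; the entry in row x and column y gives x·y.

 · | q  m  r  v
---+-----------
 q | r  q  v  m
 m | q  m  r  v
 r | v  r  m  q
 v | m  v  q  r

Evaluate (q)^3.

q^1 = q
q^2 = q·q = r
q^3 = r·q = v

v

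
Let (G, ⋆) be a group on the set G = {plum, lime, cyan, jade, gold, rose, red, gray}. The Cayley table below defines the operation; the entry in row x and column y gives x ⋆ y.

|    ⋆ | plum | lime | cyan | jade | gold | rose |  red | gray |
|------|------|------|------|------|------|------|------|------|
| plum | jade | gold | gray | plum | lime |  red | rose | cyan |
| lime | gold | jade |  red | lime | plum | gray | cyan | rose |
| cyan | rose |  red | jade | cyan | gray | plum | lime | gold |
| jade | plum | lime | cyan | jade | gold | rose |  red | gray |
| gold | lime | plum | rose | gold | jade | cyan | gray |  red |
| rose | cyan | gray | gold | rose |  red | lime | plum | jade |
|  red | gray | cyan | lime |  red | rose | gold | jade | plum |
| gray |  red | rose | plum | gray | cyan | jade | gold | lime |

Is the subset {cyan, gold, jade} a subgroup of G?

No

gold ⋆ cyan = rose, which is not in {cyan, gold, jade}.
The subset is not closed under ⋆, so it is not a subgroup.
(Structurally, G here is isomorphic to the dihedral group D_4.)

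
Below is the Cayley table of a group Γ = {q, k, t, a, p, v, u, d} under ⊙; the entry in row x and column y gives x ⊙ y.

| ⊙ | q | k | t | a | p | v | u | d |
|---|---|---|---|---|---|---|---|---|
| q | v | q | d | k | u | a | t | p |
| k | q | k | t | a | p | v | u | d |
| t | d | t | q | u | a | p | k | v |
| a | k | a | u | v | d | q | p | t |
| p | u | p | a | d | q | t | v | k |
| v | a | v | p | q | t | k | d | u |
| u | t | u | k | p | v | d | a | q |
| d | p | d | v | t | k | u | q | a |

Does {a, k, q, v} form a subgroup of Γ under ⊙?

Yes

{a, k, q, v} contains the identity k.
Checking products: every product of two elements of {a, k, q, v} (read from the table) lies in {a, k, q, v}, so the set is closed.
In a finite group, a nonempty closed subset is a subgroup. So {a, k, q, v} ≤ Γ.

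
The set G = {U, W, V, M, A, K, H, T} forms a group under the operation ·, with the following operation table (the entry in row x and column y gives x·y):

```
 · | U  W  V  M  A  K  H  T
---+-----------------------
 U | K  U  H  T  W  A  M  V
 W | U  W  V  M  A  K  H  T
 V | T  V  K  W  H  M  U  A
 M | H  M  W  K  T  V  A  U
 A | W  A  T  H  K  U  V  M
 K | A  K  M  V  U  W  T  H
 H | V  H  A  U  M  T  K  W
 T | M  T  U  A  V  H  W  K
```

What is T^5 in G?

T^1 = T
T^2 = T·T = K
T^3 = K·T = H
T^4 = H·T = W
T^5 = W·T = T

T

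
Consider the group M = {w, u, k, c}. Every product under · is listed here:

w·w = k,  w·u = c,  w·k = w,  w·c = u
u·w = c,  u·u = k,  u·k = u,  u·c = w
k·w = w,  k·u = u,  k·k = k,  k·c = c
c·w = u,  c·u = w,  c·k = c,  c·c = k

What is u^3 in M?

u

u^1 = u
u^2 = u·u = k
u^3 = k·u = u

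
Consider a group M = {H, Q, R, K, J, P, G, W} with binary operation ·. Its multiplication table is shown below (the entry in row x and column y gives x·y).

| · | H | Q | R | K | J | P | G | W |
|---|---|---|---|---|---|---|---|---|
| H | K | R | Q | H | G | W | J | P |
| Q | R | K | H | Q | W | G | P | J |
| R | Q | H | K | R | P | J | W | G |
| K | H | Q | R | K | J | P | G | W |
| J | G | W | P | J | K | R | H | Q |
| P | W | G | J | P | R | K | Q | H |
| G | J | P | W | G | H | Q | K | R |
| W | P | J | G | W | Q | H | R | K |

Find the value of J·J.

K

Read row J, column J: J·J = K.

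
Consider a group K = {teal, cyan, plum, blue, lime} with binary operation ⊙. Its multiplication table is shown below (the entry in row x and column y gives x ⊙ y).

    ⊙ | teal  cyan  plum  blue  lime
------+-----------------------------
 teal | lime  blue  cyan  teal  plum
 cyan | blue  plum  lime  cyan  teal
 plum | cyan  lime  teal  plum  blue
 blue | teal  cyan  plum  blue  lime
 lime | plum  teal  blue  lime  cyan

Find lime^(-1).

First locate the identity: row blue matches the header, so blue is the identity.
Scan row lime for blue: lime ⊙ plum = blue. Hence lime^(-1) = plum.
(Structurally, K here is isomorphic to the cyclic group Z_5.)

plum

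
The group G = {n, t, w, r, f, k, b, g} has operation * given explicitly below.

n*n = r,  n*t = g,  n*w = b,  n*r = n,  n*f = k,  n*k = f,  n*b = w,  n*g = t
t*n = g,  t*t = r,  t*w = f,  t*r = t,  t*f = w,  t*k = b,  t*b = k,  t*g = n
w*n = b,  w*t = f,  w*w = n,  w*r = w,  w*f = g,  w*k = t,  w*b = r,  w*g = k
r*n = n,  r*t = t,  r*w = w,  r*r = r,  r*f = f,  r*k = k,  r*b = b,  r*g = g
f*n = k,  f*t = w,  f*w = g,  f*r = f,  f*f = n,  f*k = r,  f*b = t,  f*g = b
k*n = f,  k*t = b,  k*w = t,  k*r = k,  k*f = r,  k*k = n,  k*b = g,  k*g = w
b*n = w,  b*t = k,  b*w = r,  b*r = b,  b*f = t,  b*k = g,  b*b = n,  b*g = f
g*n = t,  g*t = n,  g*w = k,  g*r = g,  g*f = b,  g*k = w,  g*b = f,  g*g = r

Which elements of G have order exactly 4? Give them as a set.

{b, f, k, w}

Identity is r. Compute the order of each non-identity element by repeated multiplication:
  n: n → r  (order 2)
  t: t → r  (order 2)
  w: w → n → b → r  (order 4)
  f: f → n → k → r  (order 4)
  k: k → n → f → r  (order 4)
  b: b → n → w → r  (order 4)
  g: g → r  (order 2)
Elements of order 4: {b, f, k, w}.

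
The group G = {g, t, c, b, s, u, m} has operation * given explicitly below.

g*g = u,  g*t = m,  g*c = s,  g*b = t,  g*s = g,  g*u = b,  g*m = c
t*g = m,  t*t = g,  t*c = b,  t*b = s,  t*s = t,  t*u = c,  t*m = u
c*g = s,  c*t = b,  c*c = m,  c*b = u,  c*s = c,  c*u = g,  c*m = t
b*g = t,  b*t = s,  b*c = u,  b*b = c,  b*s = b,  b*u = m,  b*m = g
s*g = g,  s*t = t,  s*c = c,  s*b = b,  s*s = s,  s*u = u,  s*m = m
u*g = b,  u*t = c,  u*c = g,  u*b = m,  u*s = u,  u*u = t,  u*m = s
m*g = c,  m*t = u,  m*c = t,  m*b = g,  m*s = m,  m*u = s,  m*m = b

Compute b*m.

g

Read row b, column m: b*m = g.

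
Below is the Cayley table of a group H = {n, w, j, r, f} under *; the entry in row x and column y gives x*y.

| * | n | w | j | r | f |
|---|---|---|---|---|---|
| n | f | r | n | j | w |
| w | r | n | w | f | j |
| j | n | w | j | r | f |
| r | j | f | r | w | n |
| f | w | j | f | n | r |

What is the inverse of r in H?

First locate the identity: row j matches the header, so j is the identity.
Scan row r for j: r*n = j. Hence r^(-1) = n.

n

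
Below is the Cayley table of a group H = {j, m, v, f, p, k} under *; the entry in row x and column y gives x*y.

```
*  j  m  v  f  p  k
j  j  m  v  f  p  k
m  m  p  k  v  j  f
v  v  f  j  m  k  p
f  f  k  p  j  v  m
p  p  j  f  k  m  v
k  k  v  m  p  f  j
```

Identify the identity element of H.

The identity e satisfies e*x = x for all x, so its row in the table reproduces the column headers.
Row j reads: j, m, v, f, p, k — exactly the header order. So j is the identity.

j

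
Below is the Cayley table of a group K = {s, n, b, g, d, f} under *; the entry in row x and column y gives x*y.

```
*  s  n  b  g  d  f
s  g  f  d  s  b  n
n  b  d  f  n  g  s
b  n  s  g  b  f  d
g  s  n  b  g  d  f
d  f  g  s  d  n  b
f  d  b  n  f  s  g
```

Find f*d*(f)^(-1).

n

The identity is g. In row f, the entry g sits in column f, so f^(-1) = f.
f*d = s
s*f = n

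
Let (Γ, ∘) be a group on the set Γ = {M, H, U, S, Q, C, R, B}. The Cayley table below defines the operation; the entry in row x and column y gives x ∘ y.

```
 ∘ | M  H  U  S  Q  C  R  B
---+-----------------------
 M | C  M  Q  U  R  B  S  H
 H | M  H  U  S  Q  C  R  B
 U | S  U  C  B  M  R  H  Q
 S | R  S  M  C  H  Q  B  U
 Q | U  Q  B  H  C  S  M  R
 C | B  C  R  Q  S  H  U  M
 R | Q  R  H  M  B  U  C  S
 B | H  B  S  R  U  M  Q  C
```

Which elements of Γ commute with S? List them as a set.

{C, H, Q, S}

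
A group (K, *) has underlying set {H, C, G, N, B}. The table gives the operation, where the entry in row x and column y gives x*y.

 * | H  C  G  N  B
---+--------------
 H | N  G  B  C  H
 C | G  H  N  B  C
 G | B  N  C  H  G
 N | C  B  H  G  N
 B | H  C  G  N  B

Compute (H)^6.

H

H^1 = H
H^2 = H*H = N
H^3 = N*H = C
H^4 = C*H = G
H^5 = G*H = B
H^6 = B*H = H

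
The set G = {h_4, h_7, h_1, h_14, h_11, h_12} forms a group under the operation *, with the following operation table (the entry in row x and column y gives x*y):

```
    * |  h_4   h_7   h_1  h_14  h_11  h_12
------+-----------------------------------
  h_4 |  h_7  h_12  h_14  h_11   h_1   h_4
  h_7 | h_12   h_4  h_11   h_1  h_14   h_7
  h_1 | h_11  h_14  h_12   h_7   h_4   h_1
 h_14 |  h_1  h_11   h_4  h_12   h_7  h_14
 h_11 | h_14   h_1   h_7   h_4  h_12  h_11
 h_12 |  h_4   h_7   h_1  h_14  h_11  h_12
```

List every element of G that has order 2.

{h_1, h_11, h_14}

Identity is h_12. Compute the order of each non-identity element by repeated multiplication:
  h_4: h_4 → h_7 → h_12  (order 3)
  h_7: h_7 → h_4 → h_12  (order 3)
  h_1: h_1 → h_12  (order 2)
  h_14: h_14 → h_12  (order 2)
  h_11: h_11 → h_12  (order 2)
Elements of order 2: {h_1, h_11, h_14}.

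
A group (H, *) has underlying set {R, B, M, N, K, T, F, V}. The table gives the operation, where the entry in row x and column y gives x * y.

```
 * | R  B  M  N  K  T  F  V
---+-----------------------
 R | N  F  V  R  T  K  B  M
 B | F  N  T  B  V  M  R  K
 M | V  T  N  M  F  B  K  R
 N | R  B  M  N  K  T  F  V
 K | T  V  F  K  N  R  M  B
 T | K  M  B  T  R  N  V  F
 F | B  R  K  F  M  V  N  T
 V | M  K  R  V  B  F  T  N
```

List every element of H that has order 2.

{B, F, K, M, R, T, V}

Identity is N. Compute the order of each non-identity element by repeated multiplication:
  R: R → N  (order 2)
  B: B → N  (order 2)
  M: M → N  (order 2)
  K: K → N  (order 2)
  T: T → N  (order 2)
  F: F → N  (order 2)
  V: V → N  (order 2)
Elements of order 2: {B, F, K, M, R, T, V}.
(Structurally, H here is isomorphic to the elementary abelian group (Z_2)^3.)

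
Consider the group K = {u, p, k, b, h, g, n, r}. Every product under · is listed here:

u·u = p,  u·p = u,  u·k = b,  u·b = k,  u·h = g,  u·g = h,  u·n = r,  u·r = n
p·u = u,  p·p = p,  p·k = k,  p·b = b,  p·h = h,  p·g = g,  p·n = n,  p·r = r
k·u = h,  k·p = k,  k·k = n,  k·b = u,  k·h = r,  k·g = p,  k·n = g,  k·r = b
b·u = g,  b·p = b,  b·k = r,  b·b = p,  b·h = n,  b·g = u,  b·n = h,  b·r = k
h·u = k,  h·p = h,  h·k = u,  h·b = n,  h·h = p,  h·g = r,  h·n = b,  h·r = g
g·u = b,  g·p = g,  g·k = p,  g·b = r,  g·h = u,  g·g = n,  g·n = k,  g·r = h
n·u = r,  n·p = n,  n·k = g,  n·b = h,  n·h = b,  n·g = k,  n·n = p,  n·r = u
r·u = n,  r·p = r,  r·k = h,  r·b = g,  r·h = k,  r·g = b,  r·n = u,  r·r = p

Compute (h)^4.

p

h^1 = h
h^2 = h·h = p
h^3 = p·h = h
h^4 = h·h = p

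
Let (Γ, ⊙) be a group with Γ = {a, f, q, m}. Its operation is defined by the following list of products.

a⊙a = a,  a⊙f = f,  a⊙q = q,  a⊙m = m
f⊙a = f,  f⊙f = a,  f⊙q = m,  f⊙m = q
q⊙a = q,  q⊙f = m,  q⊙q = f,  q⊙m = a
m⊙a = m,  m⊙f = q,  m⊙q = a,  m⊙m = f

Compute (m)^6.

f

m^1 = m
m^2 = m ⊙ m = f
m^3 = f ⊙ m = q
m^4 = q ⊙ m = a
m^5 = a ⊙ m = m
m^6 = m ⊙ m = f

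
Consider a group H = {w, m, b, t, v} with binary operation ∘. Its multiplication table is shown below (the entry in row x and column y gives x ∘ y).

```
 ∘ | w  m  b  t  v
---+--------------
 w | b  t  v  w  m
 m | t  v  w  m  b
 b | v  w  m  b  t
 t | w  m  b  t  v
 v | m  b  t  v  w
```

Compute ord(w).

5

The identity element is t (its row matches the header).
w^1 = w
w^2 = w ∘ w = b
w^3 = b ∘ w = v
w^4 = v ∘ w = m
w^5 = m ∘ w = t
The first power of w equal to the identity is w^5, so ord(w) = 5.
(Structurally, H here is isomorphic to the cyclic group Z_5.)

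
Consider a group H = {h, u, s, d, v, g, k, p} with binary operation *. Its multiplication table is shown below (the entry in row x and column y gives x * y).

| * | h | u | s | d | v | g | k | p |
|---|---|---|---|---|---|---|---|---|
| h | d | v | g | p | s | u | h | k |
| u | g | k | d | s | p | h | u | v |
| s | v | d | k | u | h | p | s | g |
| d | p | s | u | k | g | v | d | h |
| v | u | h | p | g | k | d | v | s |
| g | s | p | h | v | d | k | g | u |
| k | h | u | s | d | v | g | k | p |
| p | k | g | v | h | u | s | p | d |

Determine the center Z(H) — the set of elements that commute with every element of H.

{d, k}

An element z is central iff its row equals its column in the table.
For v: v * h = u ≠ s = h * v, so v ∉ Z.
Checking each element this way leaves Z(H) = {d, k}.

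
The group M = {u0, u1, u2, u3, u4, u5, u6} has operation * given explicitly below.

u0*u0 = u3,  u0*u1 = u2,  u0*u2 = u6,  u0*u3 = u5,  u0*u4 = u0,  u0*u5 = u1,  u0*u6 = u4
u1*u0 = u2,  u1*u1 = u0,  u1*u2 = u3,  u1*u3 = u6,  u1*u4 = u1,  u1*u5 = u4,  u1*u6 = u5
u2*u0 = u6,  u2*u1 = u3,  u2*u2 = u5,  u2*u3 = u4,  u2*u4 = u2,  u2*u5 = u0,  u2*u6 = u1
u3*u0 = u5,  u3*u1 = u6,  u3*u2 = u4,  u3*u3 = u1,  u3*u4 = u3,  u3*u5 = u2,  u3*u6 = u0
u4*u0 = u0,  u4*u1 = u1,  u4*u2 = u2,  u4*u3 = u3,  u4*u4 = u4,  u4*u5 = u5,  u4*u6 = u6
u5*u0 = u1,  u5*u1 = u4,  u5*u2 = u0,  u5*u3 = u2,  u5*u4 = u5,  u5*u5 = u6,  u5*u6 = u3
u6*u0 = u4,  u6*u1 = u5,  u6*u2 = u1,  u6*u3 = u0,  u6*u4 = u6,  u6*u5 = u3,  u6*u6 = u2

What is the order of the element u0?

7

The identity element is u4 (its row matches the header).
u0^1 = u0
u0^2 = u0 * u0 = u3
u0^3 = u3 * u0 = u5
u0^4 = u5 * u0 = u1
u0^5 = u1 * u0 = u2
u0^6 = u2 * u0 = u6
u0^7 = u6 * u0 = u4
The first power of u0 equal to the identity is u0^7, so ord(u0) = 7.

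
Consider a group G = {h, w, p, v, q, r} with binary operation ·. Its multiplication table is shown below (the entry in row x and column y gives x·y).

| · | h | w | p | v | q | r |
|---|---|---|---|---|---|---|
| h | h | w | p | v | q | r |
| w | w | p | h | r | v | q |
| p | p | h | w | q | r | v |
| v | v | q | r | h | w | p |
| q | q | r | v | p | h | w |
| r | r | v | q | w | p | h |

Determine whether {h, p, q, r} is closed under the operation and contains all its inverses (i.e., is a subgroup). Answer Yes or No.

No

p·p = w, which is not in {h, p, q, r}.
The subset is not closed under ·, so it is not a subgroup.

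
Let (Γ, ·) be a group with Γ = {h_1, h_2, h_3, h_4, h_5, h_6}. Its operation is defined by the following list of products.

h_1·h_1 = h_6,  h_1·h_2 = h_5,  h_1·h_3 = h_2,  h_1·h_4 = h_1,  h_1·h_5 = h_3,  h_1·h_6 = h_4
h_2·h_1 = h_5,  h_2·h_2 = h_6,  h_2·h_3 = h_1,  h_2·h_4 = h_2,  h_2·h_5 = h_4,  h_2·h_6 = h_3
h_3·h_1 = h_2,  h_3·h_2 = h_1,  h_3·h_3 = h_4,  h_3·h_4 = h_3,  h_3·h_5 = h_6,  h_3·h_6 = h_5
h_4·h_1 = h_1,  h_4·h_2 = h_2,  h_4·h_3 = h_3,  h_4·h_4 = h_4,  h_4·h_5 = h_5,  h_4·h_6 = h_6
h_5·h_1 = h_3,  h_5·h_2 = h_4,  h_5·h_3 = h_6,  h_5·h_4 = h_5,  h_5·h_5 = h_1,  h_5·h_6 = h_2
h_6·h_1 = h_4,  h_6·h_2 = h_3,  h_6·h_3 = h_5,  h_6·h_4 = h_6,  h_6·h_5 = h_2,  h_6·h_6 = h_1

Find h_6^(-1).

First locate the identity: row h_4 matches the header, so h_4 is the identity.
Scan row h_6 for h_4: h_6·h_1 = h_4. Hence h_6^(-1) = h_1.

h_1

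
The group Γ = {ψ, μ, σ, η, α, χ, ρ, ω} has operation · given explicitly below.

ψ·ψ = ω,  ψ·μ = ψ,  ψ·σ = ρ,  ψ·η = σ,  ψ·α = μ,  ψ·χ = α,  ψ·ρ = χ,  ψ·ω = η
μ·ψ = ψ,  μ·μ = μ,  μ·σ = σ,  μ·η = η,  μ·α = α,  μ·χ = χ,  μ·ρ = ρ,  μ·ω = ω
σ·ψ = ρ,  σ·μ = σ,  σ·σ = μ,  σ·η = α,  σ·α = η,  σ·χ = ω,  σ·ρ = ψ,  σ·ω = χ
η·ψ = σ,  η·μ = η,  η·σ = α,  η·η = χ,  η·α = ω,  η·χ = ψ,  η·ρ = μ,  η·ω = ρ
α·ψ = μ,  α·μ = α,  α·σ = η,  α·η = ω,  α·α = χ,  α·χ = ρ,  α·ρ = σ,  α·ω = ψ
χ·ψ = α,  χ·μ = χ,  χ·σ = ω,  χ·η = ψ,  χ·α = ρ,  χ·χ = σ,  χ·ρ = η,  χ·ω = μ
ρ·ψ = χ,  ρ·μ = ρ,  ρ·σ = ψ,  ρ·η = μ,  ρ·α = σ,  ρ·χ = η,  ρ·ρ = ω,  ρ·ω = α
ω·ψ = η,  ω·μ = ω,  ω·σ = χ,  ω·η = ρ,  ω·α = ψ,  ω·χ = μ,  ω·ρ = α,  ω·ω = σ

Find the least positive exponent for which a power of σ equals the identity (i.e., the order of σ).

The identity element is μ (its row matches the header).
σ^1 = σ
σ^2 = σ·σ = μ
The first power of σ equal to the identity is σ^2, so ord(σ) = 2.

2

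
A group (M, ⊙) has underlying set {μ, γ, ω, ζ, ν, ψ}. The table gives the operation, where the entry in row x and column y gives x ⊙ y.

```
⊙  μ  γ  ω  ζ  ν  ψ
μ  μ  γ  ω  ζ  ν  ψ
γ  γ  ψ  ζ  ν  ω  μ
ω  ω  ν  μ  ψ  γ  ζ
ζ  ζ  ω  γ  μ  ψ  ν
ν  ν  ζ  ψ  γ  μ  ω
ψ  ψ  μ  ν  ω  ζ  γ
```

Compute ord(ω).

The identity element is μ (its row matches the header).
ω^1 = ω
ω^2 = ω ⊙ ω = μ
The first power of ω equal to the identity is ω^2, so ord(ω) = 2.

2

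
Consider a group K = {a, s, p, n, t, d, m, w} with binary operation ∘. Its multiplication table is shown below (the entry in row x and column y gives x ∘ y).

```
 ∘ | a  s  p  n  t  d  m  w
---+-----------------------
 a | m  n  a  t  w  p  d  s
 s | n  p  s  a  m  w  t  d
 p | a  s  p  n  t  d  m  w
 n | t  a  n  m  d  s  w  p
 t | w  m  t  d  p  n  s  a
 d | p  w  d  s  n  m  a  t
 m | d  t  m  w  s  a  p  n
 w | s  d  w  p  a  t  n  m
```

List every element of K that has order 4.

Identity is p. Compute the order of each non-identity element by repeated multiplication:
  a: a → m → d → p  (order 4)
  s: s → p  (order 2)
  n: n → m → w → p  (order 4)
  t: t → p  (order 2)
  d: d → m → a → p  (order 4)
  m: m → p  (order 2)
  w: w → m → n → p  (order 4)
Elements of order 4: {a, d, n, w}.

{a, d, n, w}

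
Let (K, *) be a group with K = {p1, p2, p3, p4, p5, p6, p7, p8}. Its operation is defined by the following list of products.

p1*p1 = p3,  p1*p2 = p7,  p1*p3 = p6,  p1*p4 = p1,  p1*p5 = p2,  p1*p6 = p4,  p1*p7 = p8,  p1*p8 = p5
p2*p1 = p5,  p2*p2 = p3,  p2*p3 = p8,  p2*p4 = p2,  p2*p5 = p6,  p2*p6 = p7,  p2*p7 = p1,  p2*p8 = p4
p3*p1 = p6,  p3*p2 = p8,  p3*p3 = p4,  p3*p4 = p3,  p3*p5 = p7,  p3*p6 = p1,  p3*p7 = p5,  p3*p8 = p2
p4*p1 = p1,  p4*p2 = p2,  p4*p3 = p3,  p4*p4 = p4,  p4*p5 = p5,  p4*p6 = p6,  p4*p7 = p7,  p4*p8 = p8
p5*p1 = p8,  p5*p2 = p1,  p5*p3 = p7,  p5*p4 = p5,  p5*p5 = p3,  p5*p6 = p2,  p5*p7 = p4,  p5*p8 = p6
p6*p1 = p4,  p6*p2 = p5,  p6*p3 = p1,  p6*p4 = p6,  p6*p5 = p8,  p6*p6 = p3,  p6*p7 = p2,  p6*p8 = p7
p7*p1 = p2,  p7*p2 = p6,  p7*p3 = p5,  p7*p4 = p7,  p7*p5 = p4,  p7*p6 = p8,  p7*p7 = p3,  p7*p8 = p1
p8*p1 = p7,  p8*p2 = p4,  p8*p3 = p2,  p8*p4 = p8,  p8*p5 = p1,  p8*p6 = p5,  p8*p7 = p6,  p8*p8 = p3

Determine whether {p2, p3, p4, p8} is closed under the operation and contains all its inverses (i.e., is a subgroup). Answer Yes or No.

Yes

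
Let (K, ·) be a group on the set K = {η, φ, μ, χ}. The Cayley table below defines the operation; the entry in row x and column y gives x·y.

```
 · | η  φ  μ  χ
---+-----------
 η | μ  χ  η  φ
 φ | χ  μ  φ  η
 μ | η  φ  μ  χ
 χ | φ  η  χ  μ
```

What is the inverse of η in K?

First locate the identity: row μ matches the header, so μ is the identity.
Scan row η for μ: η·η = μ. Hence η^(-1) = η.

η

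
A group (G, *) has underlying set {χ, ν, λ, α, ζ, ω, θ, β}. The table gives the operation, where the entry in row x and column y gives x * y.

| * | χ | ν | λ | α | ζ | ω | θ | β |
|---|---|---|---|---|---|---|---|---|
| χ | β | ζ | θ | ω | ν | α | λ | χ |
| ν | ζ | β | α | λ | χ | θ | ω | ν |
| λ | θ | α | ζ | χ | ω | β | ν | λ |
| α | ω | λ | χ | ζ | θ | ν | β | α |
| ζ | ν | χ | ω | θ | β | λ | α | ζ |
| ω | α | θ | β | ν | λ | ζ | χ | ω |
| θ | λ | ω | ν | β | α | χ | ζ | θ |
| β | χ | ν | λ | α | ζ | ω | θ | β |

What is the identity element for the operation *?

β

The identity e satisfies e * x = x for all x, so its row in the table reproduces the column headers.
Row β reads: χ, ν, λ, α, ζ, ω, θ, β — exactly the header order. So β is the identity.
(Structurally, G here is isomorphic to Z_2 x Z_4.)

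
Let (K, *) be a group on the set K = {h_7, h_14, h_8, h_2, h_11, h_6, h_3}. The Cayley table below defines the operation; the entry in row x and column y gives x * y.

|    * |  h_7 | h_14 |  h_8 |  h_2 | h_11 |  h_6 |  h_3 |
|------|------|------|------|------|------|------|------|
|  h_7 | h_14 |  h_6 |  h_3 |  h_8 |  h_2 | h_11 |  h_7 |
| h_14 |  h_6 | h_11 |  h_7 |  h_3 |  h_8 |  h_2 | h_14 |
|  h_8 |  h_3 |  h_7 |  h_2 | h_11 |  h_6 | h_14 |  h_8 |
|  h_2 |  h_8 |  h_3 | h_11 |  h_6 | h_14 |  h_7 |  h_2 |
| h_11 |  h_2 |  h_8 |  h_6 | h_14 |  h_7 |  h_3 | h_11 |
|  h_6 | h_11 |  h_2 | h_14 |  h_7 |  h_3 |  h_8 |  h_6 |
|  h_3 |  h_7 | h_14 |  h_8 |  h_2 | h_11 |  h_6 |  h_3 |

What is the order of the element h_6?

The identity element is h_3 (its row matches the header).
h_6^1 = h_6
h_6^2 = h_6 * h_6 = h_8
h_6^3 = h_8 * h_6 = h_14
h_6^4 = h_14 * h_6 = h_2
h_6^5 = h_2 * h_6 = h_7
h_6^6 = h_7 * h_6 = h_11
h_6^7 = h_11 * h_6 = h_3
The first power of h_6 equal to the identity is h_6^7, so ord(h_6) = 7.

7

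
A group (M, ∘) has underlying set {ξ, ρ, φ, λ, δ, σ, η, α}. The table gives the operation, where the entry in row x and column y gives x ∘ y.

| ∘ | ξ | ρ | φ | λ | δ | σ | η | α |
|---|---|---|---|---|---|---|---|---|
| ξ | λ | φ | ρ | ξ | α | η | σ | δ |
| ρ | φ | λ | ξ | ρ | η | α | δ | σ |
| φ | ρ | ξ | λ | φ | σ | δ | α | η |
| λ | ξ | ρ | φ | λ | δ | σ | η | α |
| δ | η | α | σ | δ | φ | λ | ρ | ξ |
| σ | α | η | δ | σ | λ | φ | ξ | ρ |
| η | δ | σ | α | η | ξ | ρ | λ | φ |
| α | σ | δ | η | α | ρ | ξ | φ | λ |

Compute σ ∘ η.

Read row σ, column η: σ ∘ η = ξ.

ξ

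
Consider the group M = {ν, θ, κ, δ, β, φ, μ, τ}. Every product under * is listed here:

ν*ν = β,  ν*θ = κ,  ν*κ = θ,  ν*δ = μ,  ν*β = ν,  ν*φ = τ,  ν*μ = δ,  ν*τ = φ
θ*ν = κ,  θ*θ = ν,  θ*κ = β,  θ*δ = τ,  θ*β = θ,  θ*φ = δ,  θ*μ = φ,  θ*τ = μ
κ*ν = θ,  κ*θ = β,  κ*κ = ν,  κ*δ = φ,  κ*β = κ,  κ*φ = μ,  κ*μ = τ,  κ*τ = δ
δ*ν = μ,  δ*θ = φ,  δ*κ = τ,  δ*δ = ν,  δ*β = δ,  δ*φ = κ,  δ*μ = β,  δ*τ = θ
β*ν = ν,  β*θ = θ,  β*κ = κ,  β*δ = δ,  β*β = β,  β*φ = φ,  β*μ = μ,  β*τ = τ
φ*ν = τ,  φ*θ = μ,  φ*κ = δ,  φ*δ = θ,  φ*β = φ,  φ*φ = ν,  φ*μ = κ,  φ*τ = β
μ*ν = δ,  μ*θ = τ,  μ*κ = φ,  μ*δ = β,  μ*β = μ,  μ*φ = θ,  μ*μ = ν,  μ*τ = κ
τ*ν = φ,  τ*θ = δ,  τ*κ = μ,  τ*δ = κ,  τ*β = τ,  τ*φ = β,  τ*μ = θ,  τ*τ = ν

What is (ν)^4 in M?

ν^1 = ν
ν^2 = ν * ν = β
ν^3 = β * ν = ν
ν^4 = ν * ν = β
(Structurally, M here is isomorphic to the quaternion group Q_8.)

β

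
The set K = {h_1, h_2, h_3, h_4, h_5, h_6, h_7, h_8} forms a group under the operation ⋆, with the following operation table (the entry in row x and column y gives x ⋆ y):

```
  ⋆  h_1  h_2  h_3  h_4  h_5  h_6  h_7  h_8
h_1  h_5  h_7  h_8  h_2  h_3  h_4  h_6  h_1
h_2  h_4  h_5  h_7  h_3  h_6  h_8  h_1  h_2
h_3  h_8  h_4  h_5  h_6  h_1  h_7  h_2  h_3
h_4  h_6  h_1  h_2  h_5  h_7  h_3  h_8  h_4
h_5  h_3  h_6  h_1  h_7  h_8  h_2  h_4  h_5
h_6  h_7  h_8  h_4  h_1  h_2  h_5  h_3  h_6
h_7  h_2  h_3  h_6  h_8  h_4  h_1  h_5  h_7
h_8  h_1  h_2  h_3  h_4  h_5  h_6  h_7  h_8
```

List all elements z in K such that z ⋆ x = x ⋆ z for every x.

{h_5, h_8}

An element z is central iff its row equals its column in the table.
For h_4: h_4 ⋆ h_1 = h_6 ≠ h_2 = h_1 ⋆ h_4, so h_4 ∉ Z.
Checking each element this way leaves Z(K) = {h_5, h_8}.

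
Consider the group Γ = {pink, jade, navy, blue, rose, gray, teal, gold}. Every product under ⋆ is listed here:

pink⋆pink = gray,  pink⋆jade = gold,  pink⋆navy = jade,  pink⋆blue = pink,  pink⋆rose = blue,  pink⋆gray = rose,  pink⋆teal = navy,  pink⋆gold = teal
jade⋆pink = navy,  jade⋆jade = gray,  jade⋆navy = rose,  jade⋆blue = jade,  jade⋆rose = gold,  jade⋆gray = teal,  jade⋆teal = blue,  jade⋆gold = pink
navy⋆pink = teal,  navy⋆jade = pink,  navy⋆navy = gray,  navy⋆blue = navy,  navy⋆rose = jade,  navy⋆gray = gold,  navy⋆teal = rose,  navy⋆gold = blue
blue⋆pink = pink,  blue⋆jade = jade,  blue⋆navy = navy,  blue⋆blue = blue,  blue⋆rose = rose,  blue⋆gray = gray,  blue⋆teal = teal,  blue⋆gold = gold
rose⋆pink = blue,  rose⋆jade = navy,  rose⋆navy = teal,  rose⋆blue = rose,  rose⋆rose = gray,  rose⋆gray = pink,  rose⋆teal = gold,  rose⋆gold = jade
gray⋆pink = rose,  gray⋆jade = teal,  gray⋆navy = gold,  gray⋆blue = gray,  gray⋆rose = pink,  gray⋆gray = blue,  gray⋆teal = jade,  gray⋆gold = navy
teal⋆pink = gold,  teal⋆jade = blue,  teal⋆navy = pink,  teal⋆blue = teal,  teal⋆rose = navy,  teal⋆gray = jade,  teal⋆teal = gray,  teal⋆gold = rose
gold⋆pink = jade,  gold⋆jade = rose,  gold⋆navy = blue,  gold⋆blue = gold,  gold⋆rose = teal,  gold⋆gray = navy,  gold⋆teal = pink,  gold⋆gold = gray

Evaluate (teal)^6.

gray

teal^1 = teal
teal^2 = teal ⋆ teal = gray
teal^3 = gray ⋆ teal = jade
teal^4 = jade ⋆ teal = blue
teal^5 = blue ⋆ teal = teal
teal^6 = teal ⋆ teal = gray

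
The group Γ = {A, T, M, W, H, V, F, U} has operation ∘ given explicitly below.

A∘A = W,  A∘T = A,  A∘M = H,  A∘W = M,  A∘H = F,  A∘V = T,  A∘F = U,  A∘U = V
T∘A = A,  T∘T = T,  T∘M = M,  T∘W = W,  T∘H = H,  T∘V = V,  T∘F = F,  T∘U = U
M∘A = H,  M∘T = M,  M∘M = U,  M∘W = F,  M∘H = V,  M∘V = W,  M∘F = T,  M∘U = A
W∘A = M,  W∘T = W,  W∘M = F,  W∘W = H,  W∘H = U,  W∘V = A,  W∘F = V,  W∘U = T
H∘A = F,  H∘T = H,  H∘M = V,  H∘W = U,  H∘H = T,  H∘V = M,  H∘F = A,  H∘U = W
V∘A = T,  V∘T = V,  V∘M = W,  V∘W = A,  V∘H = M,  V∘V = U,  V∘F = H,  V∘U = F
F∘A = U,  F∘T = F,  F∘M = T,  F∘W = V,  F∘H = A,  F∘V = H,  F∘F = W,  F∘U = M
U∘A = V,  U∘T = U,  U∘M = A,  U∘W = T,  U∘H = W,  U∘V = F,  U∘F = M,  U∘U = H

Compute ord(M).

8

The identity element is T (its row matches the header).
M^1 = M
M^2 = M ∘ M = U
M^3 = U ∘ M = A
M^4 = A ∘ M = H
M^5 = H ∘ M = V
M^6 = V ∘ M = W
M^7 = W ∘ M = F
M^8 = F ∘ M = T
The first power of M equal to the identity is M^8, so ord(M) = 8.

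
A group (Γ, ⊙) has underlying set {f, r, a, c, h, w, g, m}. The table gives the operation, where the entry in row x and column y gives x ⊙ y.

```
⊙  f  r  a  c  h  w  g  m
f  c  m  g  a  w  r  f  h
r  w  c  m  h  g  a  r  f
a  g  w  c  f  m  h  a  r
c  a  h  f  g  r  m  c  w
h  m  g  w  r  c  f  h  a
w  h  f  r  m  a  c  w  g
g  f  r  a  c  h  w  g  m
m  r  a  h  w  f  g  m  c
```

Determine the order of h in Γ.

The identity element is g (its row matches the header).
h^1 = h
h^2 = h ⊙ h = c
h^3 = c ⊙ h = r
h^4 = r ⊙ h = g
The first power of h equal to the identity is h^4, so ord(h) = 4.

4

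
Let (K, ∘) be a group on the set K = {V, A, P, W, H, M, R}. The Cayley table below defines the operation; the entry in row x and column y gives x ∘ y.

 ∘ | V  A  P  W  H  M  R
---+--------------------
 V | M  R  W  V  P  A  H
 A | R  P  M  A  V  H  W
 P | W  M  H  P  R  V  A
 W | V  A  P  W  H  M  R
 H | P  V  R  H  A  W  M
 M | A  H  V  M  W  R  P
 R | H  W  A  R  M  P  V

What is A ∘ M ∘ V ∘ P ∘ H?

A ∘ M = H
H ∘ V = P
P ∘ P = H
H ∘ H = A

A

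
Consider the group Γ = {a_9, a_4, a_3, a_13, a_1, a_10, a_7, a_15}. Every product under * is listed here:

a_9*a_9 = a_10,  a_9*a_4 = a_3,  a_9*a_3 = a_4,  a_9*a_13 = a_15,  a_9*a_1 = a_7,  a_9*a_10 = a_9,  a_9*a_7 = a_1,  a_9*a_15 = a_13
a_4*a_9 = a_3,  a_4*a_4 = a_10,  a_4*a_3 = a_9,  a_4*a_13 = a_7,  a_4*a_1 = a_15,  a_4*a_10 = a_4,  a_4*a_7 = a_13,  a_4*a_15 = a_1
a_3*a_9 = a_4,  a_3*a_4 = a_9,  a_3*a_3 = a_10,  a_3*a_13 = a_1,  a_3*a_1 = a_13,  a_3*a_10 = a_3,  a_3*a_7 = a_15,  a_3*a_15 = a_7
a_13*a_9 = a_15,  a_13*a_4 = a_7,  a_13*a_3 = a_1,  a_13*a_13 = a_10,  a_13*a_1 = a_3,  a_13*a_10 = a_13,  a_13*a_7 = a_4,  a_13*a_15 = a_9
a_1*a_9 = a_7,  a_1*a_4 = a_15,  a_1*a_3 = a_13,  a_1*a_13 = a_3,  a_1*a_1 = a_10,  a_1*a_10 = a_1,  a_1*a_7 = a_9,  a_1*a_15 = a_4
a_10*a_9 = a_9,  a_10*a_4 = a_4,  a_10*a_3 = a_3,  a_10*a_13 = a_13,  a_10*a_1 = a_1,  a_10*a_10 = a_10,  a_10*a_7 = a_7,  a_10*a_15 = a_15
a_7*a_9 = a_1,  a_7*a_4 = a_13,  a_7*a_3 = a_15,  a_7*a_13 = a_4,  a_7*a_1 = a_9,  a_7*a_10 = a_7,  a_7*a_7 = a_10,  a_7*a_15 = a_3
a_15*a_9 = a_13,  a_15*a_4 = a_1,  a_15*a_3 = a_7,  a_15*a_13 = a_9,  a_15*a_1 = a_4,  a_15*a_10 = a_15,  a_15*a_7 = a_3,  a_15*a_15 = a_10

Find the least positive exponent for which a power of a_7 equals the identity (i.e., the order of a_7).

The identity element is a_10 (its row matches the header).
a_7^1 = a_7
a_7^2 = a_7 * a_7 = a_10
The first power of a_7 equal to the identity is a_7^2, so ord(a_7) = 2.

2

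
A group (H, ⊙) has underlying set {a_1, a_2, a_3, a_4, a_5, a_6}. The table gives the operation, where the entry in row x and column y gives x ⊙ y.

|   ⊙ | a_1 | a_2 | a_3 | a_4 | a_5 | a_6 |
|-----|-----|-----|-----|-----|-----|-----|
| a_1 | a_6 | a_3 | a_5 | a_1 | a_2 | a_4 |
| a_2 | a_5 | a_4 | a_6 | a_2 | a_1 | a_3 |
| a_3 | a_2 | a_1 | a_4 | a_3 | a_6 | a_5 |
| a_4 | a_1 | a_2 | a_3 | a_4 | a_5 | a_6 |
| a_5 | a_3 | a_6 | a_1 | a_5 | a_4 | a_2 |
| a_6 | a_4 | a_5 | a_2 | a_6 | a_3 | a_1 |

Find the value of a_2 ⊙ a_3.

a_6

Read row a_2, column a_3: a_2 ⊙ a_3 = a_6.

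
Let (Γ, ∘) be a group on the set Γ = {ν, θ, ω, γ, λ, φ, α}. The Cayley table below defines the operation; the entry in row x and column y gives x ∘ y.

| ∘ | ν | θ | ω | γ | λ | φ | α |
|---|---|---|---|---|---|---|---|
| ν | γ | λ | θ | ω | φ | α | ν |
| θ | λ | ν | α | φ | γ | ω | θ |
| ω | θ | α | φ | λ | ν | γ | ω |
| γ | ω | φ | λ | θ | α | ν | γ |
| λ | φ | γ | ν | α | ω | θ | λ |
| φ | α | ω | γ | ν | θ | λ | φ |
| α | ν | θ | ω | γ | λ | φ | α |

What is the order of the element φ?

The identity element is α (its row matches the header).
φ^1 = φ
φ^2 = φ ∘ φ = λ
φ^3 = λ ∘ φ = θ
φ^4 = θ ∘ φ = ω
φ^5 = ω ∘ φ = γ
φ^6 = γ ∘ φ = ν
φ^7 = ν ∘ φ = α
The first power of φ equal to the identity is φ^7, so ord(φ) = 7.
(Structurally, Γ here is isomorphic to the cyclic group Z_7.)

7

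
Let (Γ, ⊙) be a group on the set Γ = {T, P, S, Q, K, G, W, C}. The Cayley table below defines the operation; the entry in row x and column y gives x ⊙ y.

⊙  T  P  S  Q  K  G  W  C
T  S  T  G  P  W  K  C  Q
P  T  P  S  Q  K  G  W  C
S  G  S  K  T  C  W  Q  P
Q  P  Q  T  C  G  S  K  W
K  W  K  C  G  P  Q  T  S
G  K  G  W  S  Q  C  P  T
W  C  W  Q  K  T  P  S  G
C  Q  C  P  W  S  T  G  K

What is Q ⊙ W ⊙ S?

C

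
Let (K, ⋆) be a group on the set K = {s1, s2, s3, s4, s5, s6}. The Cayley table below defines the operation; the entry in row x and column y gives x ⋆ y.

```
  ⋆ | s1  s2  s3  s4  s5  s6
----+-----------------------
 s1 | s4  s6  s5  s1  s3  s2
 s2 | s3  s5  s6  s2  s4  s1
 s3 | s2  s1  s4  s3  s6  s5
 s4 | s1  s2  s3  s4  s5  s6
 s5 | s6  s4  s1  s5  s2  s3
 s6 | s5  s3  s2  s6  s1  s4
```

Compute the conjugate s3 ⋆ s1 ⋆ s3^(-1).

The identity is s4. In row s3, the entry s4 sits in column s3, so s3^(-1) = s3.
s3 ⋆ s1 = s2
s2 ⋆ s3 = s6

s6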